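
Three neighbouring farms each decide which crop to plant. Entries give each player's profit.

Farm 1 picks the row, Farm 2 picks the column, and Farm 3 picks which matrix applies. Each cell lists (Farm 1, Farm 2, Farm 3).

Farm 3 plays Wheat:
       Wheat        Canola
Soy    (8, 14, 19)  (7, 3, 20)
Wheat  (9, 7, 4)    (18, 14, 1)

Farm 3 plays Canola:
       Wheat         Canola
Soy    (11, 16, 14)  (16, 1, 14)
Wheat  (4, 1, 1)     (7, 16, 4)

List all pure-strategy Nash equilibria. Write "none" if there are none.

Farm 1 against (Wheat, Wheat): payoffs 8, 9 → best response Wheat.
Farm 1 against (Wheat, Canola): payoffs 11, 4 → best response Soy.
Farm 1 against (Canola, Wheat): payoffs 7, 18 → best response Wheat.
Farm 1 against (Canola, Canola): payoffs 16, 7 → best response Soy.
Farm 2 against (Soy, Wheat): payoffs 14, 3 → best response Wheat.
Farm 2 against (Soy, Canola): payoffs 16, 1 → best response Wheat.
Farm 2 against (Wheat, Wheat): payoffs 7, 14 → best response Canola.
Farm 2 against (Wheat, Canola): payoffs 1, 16 → best response Canola.
Farm 3 against (Soy, Wheat): payoffs 19, 14 → best response Wheat.
Farm 3 against (Soy, Canola): payoffs 20, 14 → best response Wheat.
Farm 3 against (Wheat, Wheat): payoffs 4, 1 → best response Wheat.
Farm 3 against (Wheat, Canola): payoffs 1, 4 → best response Canola.
No profile is a mutual best response for all players.

No pure-strategy Nash equilibrium.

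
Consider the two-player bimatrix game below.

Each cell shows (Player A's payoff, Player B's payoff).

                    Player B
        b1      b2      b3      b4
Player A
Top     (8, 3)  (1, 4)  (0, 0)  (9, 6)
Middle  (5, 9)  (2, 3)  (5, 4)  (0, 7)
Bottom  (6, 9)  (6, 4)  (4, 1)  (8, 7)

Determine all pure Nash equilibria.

Pure NE: (Top, b4)

For each player, find the best response to each opponent profile; mutual best responses are the pure NE.
Player A against b1: payoffs 8, 5, 6 → best response Top.
Player A against b2: payoffs 1, 2, 6 → best response Bottom.
Player A against b3: payoffs 0, 5, 4 → best response Middle.
Player A against b4: payoffs 9, 0, 8 → best response Top.
Player B against Top: payoffs 3, 4, 0, 6 → best response b4.
Player B against Middle: payoffs 9, 3, 4, 7 → best response b1.
Player B against Bottom: payoffs 9, 4, 1, 7 → best response b1.
Mutual best responses: (Top, b4).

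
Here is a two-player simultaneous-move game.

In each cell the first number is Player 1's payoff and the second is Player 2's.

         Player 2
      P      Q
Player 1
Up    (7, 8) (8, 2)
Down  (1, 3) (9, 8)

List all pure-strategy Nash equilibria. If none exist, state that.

(Up, P); (Down, Q)

(Up, P): Player 1 gets 7, best alternative 1; Player 2 gets 8, best alternative 2. No profitable deviation — NE.
(Up, Q): Player 1 can switch to Down (8 → 9). Not NE.
(Down, P): Player 1 can switch to Up (1 → 7). Not NE.
(Down, Q): Player 1 gets 9, best alternative 8; Player 2 gets 8, best alternative 3. No profitable deviation — NE.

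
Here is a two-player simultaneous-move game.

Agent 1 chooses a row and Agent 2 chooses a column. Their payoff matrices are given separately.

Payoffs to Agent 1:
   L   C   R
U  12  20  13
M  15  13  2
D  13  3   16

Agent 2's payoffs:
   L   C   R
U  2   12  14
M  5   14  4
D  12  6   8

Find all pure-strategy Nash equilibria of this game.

There is no pure-strategy Nash equilibrium.

Agent 1 against L: payoffs 12, 15, 13 → best response M.
Agent 1 against C: payoffs 20, 13, 3 → best response U.
Agent 1 against R: payoffs 13, 2, 16 → best response D.
Agent 2 against U: payoffs 2, 12, 14 → best response R.
Agent 2 against M: payoffs 5, 14, 4 → best response C.
Agent 2 against D: payoffs 12, 6, 8 → best response L.
No profile is a mutual best response for all players.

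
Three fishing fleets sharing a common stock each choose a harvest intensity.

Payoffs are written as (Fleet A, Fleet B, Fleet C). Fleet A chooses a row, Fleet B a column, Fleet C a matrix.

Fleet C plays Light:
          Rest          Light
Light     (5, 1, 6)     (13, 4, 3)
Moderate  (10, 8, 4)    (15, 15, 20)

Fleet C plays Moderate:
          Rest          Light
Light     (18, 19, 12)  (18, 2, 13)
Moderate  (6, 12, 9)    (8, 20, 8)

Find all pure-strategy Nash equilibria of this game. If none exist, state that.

Pure-strategy Nash equilibria: (Light, Rest, Moderate); (Moderate, Light, Light)

Fleet A against (Rest, Light): payoffs 5, 10 → best response Moderate.
Fleet A against (Rest, Moderate): payoffs 18, 6 → best response Light.
Fleet A against (Light, Light): payoffs 13, 15 → best response Moderate.
Fleet A against (Light, Moderate): payoffs 18, 8 → best response Light.
Fleet B against (Light, Light): payoffs 1, 4 → best response Light.
Fleet B against (Light, Moderate): payoffs 19, 2 → best response Rest.
Fleet B against (Moderate, Light): payoffs 8, 15 → best response Light.
Fleet B against (Moderate, Moderate): payoffs 12, 20 → best response Light.
Fleet C against (Light, Rest): payoffs 6, 12 → best response Moderate.
Fleet C against (Light, Light): payoffs 3, 13 → best response Moderate.
Fleet C against (Moderate, Rest): payoffs 4, 9 → best response Moderate.
Fleet C against (Moderate, Light): payoffs 20, 8 → best response Light.
Mutual best responses: (Light, Rest, Moderate); (Moderate, Light, Light).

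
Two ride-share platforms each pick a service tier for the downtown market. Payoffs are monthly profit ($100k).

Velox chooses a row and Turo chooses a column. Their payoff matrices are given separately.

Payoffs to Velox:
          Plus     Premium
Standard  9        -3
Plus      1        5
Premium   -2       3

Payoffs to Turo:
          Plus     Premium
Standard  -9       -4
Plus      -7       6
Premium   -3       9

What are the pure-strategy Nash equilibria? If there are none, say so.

For each player, find the best response to each opponent profile; mutual best responses are the pure NE.
Velox against Plus: payoffs 9, 1, -2 → best response Standard.
Velox against Premium: payoffs -3, 5, 3 → best response Plus.
Turo against Standard: payoffs -9, -4 → best response Premium.
Turo against Plus: payoffs -7, 6 → best response Premium.
Turo against Premium: payoffs -3, 9 → best response Premium.
Mutual best responses: (Plus, Premium).

(Plus, Premium)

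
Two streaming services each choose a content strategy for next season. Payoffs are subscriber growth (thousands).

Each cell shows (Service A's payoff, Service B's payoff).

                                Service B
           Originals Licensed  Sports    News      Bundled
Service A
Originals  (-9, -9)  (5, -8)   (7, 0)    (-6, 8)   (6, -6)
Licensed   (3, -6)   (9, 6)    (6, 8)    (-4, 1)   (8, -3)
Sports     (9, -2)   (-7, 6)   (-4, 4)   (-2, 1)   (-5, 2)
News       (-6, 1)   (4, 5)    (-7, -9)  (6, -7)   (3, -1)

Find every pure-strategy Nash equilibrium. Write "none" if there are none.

Service A against Originals: payoffs -9, 3, 9, -6 → best response Sports.
Service A against Licensed: payoffs 5, 9, -7, 4 → best response Licensed.
Service A against Sports: payoffs 7, 6, -4, -7 → best response Originals.
Service A against News: payoffs -6, -4, -2, 6 → best response News.
Service A against Bundled: payoffs 6, 8, -5, 3 → best response Licensed.
Service B against Originals: payoffs -9, -8, 0, 8, -6 → best response News.
Service B against Licensed: payoffs -6, 6, 8, 1, -3 → best response Sports.
Service B against Sports: payoffs -2, 6, 4, 1, 2 → best response Licensed.
Service B against News: payoffs 1, 5, -9, -7, -1 → best response Licensed.
No profile is a mutual best response for all players.

This game has no pure Nash equilibrium.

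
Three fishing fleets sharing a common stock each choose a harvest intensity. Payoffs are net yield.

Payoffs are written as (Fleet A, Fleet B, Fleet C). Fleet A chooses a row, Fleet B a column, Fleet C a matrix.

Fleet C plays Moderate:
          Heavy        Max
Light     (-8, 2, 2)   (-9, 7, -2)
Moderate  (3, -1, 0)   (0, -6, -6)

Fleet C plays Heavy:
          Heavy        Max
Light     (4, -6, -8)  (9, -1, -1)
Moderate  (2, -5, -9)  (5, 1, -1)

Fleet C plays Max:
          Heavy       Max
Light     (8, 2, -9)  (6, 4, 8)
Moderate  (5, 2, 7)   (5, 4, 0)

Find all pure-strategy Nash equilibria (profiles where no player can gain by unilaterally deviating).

(Light, Heavy, Moderate): Fleet A can switch to Moderate (-8 → 3). Not NE.
(Light, Heavy, Heavy): Fleet B can switch to Max (-6 → -1). Not NE.
(Light, Heavy, Max): Fleet B can switch to Max (2 → 4). Not NE.
(Light, Max, Moderate): Fleet A can switch to Moderate (-9 → 0). Not NE.
(Light, Max, Heavy): Fleet C can switch to Max (-1 → 8). Not NE.
(Light, Max, Max): Fleet A gets 6, best alternative 5; Fleet B gets 4, best alternative 2; Fleet C gets 8, best alternative -1. No profitable deviation — NE.
(Moderate, Heavy, Moderate): Fleet C can switch to Max (0 → 7). Not NE.
(Moderate, Heavy, Heavy): Fleet A can switch to Light (2 → 4). Not NE.
(Moderate, Heavy, Max): Fleet A can switch to Light (5 → 8). Not NE.
(Moderate, Max, Moderate): Fleet B can switch to Heavy (-6 → -1). Not NE.
(Moderate, Max, Heavy): Fleet A can switch to Light (5 → 9). Not NE.
(The remaining 1 profile has a profitable deviation by the same check.)

(Light, Max, Max)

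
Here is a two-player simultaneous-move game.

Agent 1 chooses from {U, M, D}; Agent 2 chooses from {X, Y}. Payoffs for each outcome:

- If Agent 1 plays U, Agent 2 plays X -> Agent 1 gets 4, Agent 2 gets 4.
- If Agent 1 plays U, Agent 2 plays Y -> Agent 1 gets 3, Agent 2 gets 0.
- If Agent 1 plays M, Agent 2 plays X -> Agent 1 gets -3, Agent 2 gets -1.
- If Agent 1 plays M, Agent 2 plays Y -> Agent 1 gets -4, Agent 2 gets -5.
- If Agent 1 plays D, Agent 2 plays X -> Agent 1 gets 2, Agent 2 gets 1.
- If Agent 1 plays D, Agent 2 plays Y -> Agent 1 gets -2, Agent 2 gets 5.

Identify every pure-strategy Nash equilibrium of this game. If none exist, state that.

(U, X): Agent 1 gets 4, best alternative 2; Agent 2 gets 4, best alternative 0. No profitable deviation — NE.
(U, Y): Agent 2 can switch to X (0 → 4). Not NE.
(M, X): Agent 1 can switch to U (-3 → 4). Not NE.
(M, Y): Agent 1 can switch to U (-4 → 3). Not NE.
(D, X): Agent 1 can switch to U (2 → 4). Not NE.
(D, Y): Agent 1 can switch to U (-2 → 3). Not NE.

(U, X)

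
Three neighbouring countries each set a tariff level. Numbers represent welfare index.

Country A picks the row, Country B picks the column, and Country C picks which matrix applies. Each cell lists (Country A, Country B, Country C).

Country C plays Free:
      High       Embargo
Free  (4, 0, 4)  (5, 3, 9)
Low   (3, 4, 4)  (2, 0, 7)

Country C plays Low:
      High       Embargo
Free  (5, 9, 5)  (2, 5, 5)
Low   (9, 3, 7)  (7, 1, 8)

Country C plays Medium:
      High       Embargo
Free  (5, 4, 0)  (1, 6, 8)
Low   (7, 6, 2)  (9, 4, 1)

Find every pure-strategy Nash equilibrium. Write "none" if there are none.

Pure-strategy Nash equilibria: (Free, Embargo, Free) and (Low, High, Low)

For each player, find the best response to each opponent profile; mutual best responses are the pure NE.
Country A against (High, Free): payoffs 4, 3 → best response Free.
Country A against (High, Low): payoffs 5, 9 → best response Low.
Country A against (High, Medium): payoffs 5, 7 → best response Low.
Country A against (Embargo, Free): payoffs 5, 2 → best response Free.
Country A against (Embargo, Low): payoffs 2, 7 → best response Low.
Country A against (Embargo, Medium): payoffs 1, 9 → best response Low.
Country B against (Free, Free): payoffs 0, 3 → best response Embargo.
Country B against (Free, Low): payoffs 9, 5 → best response High.
Country B against (Free, Medium): payoffs 4, 6 → best response Embargo.
Country B against (Low, Free): payoffs 4, 0 → best response High.
Country B against (Low, Low): payoffs 3, 1 → best response High.
Country B against (Low, Medium): payoffs 6, 4 → best response High.
Country C against (Free, High): payoffs 4, 5, 0 → best response Low.
Country C against (Free, Embargo): payoffs 9, 5, 8 → best response Free.
Country C against (Low, High): payoffs 4, 7, 2 → best response Low.
Country C against (Low, Embargo): payoffs 7, 8, 1 → best response Low.
Mutual best responses: (Free, Embargo, Free); (Low, High, Low).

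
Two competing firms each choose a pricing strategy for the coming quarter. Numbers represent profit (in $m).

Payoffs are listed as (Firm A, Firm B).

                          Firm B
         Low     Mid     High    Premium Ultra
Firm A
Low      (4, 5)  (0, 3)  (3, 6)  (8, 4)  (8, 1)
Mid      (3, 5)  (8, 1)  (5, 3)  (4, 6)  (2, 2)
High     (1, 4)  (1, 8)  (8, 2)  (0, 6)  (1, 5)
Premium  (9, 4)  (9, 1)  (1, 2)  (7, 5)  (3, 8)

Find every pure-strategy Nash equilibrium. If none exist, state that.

This game has no pure Nash equilibrium.

For each player, find the best response to each opponent profile; mutual best responses are the pure NE.
Firm A against Low: payoffs 4, 3, 1, 9 → best response Premium.
Firm A against Mid: payoffs 0, 8, 1, 9 → best response Premium.
Firm A against High: payoffs 3, 5, 8, 1 → best response High.
Firm A against Premium: payoffs 8, 4, 0, 7 → best response Low.
Firm A against Ultra: payoffs 8, 2, 1, 3 → best response Low.
Firm B against Low: payoffs 5, 3, 6, 4, 1 → best response High.
Firm B against Mid: payoffs 5, 1, 3, 6, 2 → best response Premium.
Firm B against High: payoffs 4, 8, 2, 6, 5 → best response Mid.
Firm B against Premium: payoffs 4, 1, 2, 5, 8 → best response Ultra.
No profile is a mutual best response for all players.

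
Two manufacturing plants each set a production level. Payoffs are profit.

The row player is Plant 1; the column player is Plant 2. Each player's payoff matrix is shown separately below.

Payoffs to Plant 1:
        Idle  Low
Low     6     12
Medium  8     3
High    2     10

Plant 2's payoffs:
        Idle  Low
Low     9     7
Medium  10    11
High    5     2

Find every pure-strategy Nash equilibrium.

For each player, find the best response to each opponent profile; mutual best responses are the pure NE.
Plant 1 against Idle: payoffs 6, 8, 2 → best response Medium.
Plant 1 against Low: payoffs 12, 3, 10 → best response Low.
Plant 2 against Low: payoffs 9, 7 → best response Idle.
Plant 2 against Medium: payoffs 10, 11 → best response Low.
Plant 2 against High: payoffs 5, 2 → best response Idle.
No profile is a mutual best response for all players.

none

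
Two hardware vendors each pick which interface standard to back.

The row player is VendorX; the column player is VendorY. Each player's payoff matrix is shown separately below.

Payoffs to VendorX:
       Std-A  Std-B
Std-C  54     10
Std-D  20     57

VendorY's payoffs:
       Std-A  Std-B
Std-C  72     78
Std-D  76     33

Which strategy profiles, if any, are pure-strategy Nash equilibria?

This game has no pure Nash equilibrium.

(Std-C, Std-A): VendorY can switch to Std-B (72 → 78). Not NE.
(Std-C, Std-B): VendorX can switch to Std-D (10 → 57). Not NE.
(Std-D, Std-A): VendorX can switch to Std-C (20 → 54). Not NE.
(Std-D, Std-B): VendorY can switch to Std-A (33 → 76). Not NE.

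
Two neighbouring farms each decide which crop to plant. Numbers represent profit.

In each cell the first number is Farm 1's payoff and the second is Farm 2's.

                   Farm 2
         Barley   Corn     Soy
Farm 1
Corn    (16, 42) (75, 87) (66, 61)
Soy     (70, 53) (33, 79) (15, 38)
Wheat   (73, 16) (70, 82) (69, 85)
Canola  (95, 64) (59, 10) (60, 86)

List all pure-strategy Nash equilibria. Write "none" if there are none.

Farm 1 against Barley: payoffs 16, 70, 73, 95 → best response Canola.
Farm 1 against Corn: payoffs 75, 33, 70, 59 → best response Corn.
Farm 1 against Soy: payoffs 66, 15, 69, 60 → best response Wheat.
Farm 2 against Corn: payoffs 42, 87, 61 → best response Corn.
Farm 2 against Soy: payoffs 53, 79, 38 → best response Corn.
Farm 2 against Wheat: payoffs 16, 82, 85 → best response Soy.
Farm 2 against Canola: payoffs 64, 10, 86 → best response Soy.
Mutual best responses: (Corn, Corn); (Wheat, Soy).

The pure Nash equilibria are (Corn, Corn) and (Wheat, Soy).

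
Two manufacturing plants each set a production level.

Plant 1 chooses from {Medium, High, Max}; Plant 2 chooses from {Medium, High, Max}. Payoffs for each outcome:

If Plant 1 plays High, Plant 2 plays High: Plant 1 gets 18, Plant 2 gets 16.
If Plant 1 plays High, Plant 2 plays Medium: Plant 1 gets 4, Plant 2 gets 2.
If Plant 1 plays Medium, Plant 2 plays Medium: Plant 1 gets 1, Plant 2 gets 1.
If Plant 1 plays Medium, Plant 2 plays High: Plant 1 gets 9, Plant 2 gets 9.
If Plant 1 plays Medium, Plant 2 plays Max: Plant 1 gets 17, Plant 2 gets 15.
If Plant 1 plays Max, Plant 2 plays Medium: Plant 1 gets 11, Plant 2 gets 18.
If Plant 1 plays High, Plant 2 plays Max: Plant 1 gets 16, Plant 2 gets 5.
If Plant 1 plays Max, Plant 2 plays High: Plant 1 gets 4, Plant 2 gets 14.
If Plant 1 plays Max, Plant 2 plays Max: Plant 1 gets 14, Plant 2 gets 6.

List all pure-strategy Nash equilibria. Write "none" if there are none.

For each strategy profile, look for a profitable unilateral deviation.
(Medium, Medium): Plant 1 can switch to High (1 → 4). Not NE.
(Medium, High): Plant 1 can switch to High (9 → 18). Not NE.
(Medium, Max): Plant 1 gets 17, best alternative 16; Plant 2 gets 15, best alternative 9. No profitable deviation — NE.
(High, Medium): Plant 1 can switch to Max (4 → 11). Not NE.
(High, High): Plant 1 gets 18, best alternative 9; Plant 2 gets 16, best alternative 5. No profitable deviation — NE.
(High, Max): Plant 1 can switch to Medium (16 → 17). Not NE.
(Max, Medium): Plant 1 gets 11, best alternative 4; Plant 2 gets 18, best alternative 14. No profitable deviation — NE.
(Max, High): Plant 1 can switch to Medium (4 → 9). Not NE.
(Max, Max): Plant 1 can switch to Medium (14 → 17). Not NE.

The pure Nash equilibria are (Medium, Max) and (High, High) and (Max, Medium).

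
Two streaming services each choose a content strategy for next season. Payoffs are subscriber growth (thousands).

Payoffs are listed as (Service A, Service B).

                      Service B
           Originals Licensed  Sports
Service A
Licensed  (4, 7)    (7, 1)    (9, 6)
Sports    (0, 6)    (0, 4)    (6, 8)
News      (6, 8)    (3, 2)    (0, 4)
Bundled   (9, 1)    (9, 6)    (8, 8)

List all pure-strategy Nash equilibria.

This game has no pure Nash equilibrium.

Service A against Originals: payoffs 4, 0, 6, 9 → best response Bundled.
Service A against Licensed: payoffs 7, 0, 3, 9 → best response Bundled.
Service A against Sports: payoffs 9, 6, 0, 8 → best response Licensed.
Service B against Licensed: payoffs 7, 1, 6 → best response Originals.
Service B against Sports: payoffs 6, 4, 8 → best response Sports.
Service B against News: payoffs 8, 2, 4 → best response Originals.
Service B against Bundled: payoffs 1, 6, 8 → best response Sports.
No profile is a mutual best response for all players.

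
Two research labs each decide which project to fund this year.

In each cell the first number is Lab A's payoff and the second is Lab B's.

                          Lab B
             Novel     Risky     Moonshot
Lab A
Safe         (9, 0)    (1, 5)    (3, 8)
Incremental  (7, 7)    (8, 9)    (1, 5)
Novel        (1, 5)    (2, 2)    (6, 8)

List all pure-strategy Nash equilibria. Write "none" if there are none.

Lab A against Novel: payoffs 9, 7, 1 → best response Safe.
Lab A against Risky: payoffs 1, 8, 2 → best response Incremental.
Lab A against Moonshot: payoffs 3, 1, 6 → best response Novel.
Lab B against Safe: payoffs 0, 5, 8 → best response Moonshot.
Lab B against Incremental: payoffs 7, 9, 5 → best response Risky.
Lab B against Novel: payoffs 5, 2, 8 → best response Moonshot.
Mutual best responses: (Incremental, Risky); (Novel, Moonshot).

(Incremental, Risky), (Novel, Moonshot)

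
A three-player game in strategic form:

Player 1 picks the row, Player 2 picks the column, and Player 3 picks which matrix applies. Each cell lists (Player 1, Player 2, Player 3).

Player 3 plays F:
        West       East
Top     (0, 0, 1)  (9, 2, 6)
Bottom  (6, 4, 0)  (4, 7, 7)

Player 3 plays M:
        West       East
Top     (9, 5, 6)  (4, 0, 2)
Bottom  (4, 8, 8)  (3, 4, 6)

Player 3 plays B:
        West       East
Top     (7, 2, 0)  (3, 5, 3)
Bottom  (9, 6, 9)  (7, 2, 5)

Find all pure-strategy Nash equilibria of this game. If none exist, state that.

(Top, West, F): Player 1 can switch to Bottom (0 → 6). Not NE.
(Top, West, M): Player 1 gets 9, best alternative 4; Player 2 gets 5, best alternative 0; Player 3 gets 6, best alternative 1. No profitable deviation — NE.
(Top, West, B): Player 1 can switch to Bottom (7 → 9). Not NE.
(Top, East, F): Player 1 gets 9, best alternative 4; Player 2 gets 2, best alternative 0; Player 3 gets 6, best alternative 3. No profitable deviation — NE.
(Top, East, M): Player 2 can switch to West (0 → 5). Not NE.
(Top, East, B): Player 1 can switch to Bottom (3 → 7). Not NE.
(Bottom, West, F): Player 2 can switch to East (4 → 7). Not NE.
(Bottom, West, M): Player 1 can switch to Top (4 → 9). Not NE.
(Bottom, West, B): Player 1 gets 9, best alternative 7; Player 2 gets 6, best alternative 2; Player 3 gets 9, best alternative 8. No profitable deviation — NE.
(Bottom, East, F): Player 1 can switch to Top (4 → 9). Not NE.
(Bottom, East, M): Player 1 can switch to Top (3 → 4). Not NE.
(The remaining 1 profile has a profitable deviation by the same check.)

Pure-strategy Nash equilibria: (Top, West, M) and (Top, East, F) and (Bottom, West, B)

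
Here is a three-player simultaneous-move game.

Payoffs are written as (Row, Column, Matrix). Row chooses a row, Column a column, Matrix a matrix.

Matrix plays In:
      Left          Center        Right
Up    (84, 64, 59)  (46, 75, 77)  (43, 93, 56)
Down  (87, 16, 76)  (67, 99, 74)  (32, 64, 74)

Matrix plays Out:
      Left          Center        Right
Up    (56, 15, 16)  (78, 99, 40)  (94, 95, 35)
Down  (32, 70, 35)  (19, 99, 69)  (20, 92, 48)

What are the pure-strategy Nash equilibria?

Pure-strategy Nash equilibria: (Up, Right, In), (Down, Center, In)

(Up, Left, In): Row can switch to Down (84 → 87). Not NE.
(Up, Left, Out): Column can switch to Center (15 → 99). Not NE.
(Up, Center, In): Row can switch to Down (46 → 67). Not NE.
(Up, Center, Out): Matrix can switch to In (40 → 77). Not NE.
(Up, Right, In): Row gets 43, best alternative 32; Column gets 93, best alternative 75; Matrix gets 56, best alternative 35. No profitable deviation — NE.
(Up, Right, Out): Column can switch to Center (95 → 99). Not NE.
(Down, Left, In): Column can switch to Center (16 → 99). Not NE.
(Down, Center, In): Row gets 67, best alternative 46; Column gets 99, best alternative 64; Matrix gets 74, best alternative 69. No profitable deviation — NE.
(The remaining 4 profiles each have a profitable deviation by the same check.)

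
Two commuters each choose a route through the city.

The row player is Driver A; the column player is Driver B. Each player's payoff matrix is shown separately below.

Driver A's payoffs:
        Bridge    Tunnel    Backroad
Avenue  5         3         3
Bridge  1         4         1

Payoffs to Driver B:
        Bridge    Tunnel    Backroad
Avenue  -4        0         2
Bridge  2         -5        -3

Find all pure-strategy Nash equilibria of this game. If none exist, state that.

Pure NE: (Avenue, Backroad)

(Avenue, Bridge): Driver B can switch to Tunnel (-4 → 0). Not NE.
(Avenue, Tunnel): Driver A can switch to Bridge (3 → 4). Not NE.
(Avenue, Backroad): Driver A gets 3, best alternative 1; Driver B gets 2, best alternative 0. No profitable deviation — NE.
(Bridge, Bridge): Driver A can switch to Avenue (1 → 5). Not NE.
(Bridge, Tunnel): Driver B can switch to Bridge (-5 → 2). Not NE.
(Bridge, Backroad): Driver A can switch to Avenue (1 → 3). Not NE.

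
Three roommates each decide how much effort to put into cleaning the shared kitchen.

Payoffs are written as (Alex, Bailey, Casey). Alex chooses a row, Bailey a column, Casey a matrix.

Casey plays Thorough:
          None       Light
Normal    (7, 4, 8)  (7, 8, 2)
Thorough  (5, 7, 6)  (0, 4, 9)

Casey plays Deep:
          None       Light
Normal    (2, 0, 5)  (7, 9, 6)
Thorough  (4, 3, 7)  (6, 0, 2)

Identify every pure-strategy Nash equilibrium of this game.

The pure Nash equilibria are (Normal, Light, Deep) and (Thorough, None, Deep).

(Normal, None, Thorough): Bailey can switch to Light (4 → 8). Not NE.
(Normal, None, Deep): Alex can switch to Thorough (2 → 4). Not NE.
(Normal, Light, Thorough): Casey can switch to Deep (2 → 6). Not NE.
(Normal, Light, Deep): Alex gets 7, best alternative 6; Bailey gets 9, best alternative 0; Casey gets 6, best alternative 2. No profitable deviation — NE.
(Thorough, None, Thorough): Alex can switch to Normal (5 → 7). Not NE.
(Thorough, None, Deep): Alex gets 4, best alternative 2; Bailey gets 3, best alternative 0; Casey gets 7, best alternative 6. No profitable deviation — NE.
(Thorough, Light, Thorough): Alex can switch to Normal (0 → 7). Not NE.
(Thorough, Light, Deep): Alex can switch to Normal (6 → 7). Not NE.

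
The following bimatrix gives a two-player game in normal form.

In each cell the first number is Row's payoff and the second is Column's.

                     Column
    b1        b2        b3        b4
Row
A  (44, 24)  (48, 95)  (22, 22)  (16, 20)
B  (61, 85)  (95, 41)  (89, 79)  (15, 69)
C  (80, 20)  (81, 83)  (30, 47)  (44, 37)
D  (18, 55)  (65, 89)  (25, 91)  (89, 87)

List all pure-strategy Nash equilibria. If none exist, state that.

No pure-strategy Nash equilibrium.

(A, b1): Row can switch to B (44 → 61). Not NE.
(A, b2): Row can switch to B (48 → 95). Not NE.
(A, b3): Row can switch to B (22 → 89). Not NE.
(A, b4): Row can switch to C (16 → 44). Not NE.
(B, b1): Row can switch to C (61 → 80). Not NE.
(B, b2): Column can switch to b1 (41 → 85). Not NE.
(The remaining 10 profiles each have a profitable deviation by the same check.)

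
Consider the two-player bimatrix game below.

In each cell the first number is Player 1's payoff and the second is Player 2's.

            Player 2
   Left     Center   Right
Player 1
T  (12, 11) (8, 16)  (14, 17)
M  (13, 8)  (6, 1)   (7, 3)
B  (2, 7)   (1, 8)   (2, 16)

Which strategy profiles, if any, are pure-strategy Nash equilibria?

Pure-strategy Nash equilibria: (T, Right) and (M, Left)

(T, Left): Player 1 can switch to M (12 → 13). Not NE.
(T, Center): Player 2 can switch to Right (16 → 17). Not NE.
(T, Right): Player 1 gets 14, best alternative 7; Player 2 gets 17, best alternative 16. No profitable deviation — NE.
(M, Left): Player 1 gets 13, best alternative 12; Player 2 gets 8, best alternative 3. No profitable deviation — NE.
(M, Center): Player 1 can switch to T (6 → 8). Not NE.
(M, Right): Player 1 can switch to T (7 → 14). Not NE.
(B, Left): Player 1 can switch to T (2 → 12). Not NE.
(B, Center): Player 1 can switch to T (1 → 8). Not NE.
(The remaining 1 profile has a profitable deviation by the same check.)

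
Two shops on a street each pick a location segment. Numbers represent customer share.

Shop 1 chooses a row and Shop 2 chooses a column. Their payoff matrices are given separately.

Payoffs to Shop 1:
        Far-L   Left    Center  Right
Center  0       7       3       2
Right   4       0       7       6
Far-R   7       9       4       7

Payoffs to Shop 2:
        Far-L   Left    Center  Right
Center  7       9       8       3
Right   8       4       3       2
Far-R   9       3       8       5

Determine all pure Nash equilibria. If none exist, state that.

Shop 1 against Far-L: payoffs 0, 4, 7 → best response Far-R.
Shop 1 against Left: payoffs 7, 0, 9 → best response Far-R.
Shop 1 against Center: payoffs 3, 7, 4 → best response Right.
Shop 1 against Right: payoffs 2, 6, 7 → best response Far-R.
Shop 2 against Center: payoffs 7, 9, 8, 3 → best response Left.
Shop 2 against Right: payoffs 8, 4, 3, 2 → best response Far-L.
Shop 2 against Far-R: payoffs 9, 3, 8, 5 → best response Far-L.
Mutual best responses: (Far-R, Far-L).

The unique pure-strategy Nash equilibrium is (Far-R, Far-L).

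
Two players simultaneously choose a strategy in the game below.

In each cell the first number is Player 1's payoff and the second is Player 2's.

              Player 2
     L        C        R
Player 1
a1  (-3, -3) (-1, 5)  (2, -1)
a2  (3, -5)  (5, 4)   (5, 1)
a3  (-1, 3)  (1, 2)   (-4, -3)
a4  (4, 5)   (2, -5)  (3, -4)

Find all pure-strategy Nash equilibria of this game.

(a2, C), (a4, L)

Player 1 against L: payoffs -3, 3, -1, 4 → best response a4.
Player 1 against C: payoffs -1, 5, 1, 2 → best response a2.
Player 1 against R: payoffs 2, 5, -4, 3 → best response a2.
Player 2 against a1: payoffs -3, 5, -1 → best response C.
Player 2 against a2: payoffs -5, 4, 1 → best response C.
Player 2 against a3: payoffs 3, 2, -3 → best response L.
Player 2 against a4: payoffs 5, -5, -4 → best response L.
Mutual best responses: (a2, C); (a4, L).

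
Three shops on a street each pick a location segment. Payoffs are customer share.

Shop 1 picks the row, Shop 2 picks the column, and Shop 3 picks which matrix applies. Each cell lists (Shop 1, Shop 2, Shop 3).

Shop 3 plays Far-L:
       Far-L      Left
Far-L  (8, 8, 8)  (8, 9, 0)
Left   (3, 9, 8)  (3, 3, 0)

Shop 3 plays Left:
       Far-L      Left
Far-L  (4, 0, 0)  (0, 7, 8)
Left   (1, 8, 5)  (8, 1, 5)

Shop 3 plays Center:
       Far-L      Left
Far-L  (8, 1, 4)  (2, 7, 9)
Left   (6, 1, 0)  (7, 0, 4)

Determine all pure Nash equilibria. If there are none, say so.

(Far-L, Far-L, Far-L): Shop 2 can switch to Left (8 → 9). Not NE.
(Far-L, Far-L, Left): Shop 2 can switch to Left (0 → 7). Not NE.
(Far-L, Far-L, Center): Shop 2 can switch to Left (1 → 7). Not NE.
(Far-L, Left, Far-L): Shop 3 can switch to Left (0 → 8). Not NE.
(Far-L, Left, Left): Shop 1 can switch to Left (0 → 8). Not NE.
(Far-L, Left, Center): Shop 1 can switch to Left (2 → 7). Not NE.
(Left, Far-L, Far-L): Shop 1 can switch to Far-L (3 → 8). Not NE.
(Left, Far-L, Left): Shop 1 can switch to Far-L (1 → 4). Not NE.
(Left, Far-L, Center): Shop 1 can switch to Far-L (6 → 8). Not NE.
(Left, Left, Far-L): Shop 1 can switch to Far-L (3 → 8). Not NE.
(The remaining 2 profiles each have a profitable deviation by the same check.)

There is no pure-strategy Nash equilibrium.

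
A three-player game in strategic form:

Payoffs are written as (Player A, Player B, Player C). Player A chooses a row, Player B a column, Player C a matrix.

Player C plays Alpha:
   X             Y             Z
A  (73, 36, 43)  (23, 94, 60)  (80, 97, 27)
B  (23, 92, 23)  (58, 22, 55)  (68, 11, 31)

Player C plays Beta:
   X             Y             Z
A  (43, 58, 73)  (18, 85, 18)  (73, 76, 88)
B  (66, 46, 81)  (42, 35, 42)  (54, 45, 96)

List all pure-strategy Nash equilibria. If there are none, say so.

The unique pure-strategy Nash equilibrium is (B, X, Beta).

Player A against (X, Alpha): payoffs 73, 23 → best response A.
Player A against (X, Beta): payoffs 43, 66 → best response B.
Player A against (Y, Alpha): payoffs 23, 58 → best response B.
Player A against (Y, Beta): payoffs 18, 42 → best response B.
Player A against (Z, Alpha): payoffs 80, 68 → best response A.
Player A against (Z, Beta): payoffs 73, 54 → best response A.
Player B against (A, Alpha): payoffs 36, 94, 97 → best response Z.
Player B against (A, Beta): payoffs 58, 85, 76 → best response Y.
Player B against (B, Alpha): payoffs 92, 22, 11 → best response X.
Player B against (B, Beta): payoffs 46, 35, 45 → best response X.
Player C against (A, X): payoffs 43, 73 → best response Beta.
Player C against (A, Y): payoffs 60, 18 → best response Alpha.
Player C against (A, Z): payoffs 27, 88 → best response Beta.
Player C against (B, X): payoffs 23, 81 → best response Beta.
Player C against (B, Y): payoffs 55, 42 → best response Alpha.
Player C against (B, Z): payoffs 31, 96 → best response Beta.
Mutual best responses: (B, X, Beta).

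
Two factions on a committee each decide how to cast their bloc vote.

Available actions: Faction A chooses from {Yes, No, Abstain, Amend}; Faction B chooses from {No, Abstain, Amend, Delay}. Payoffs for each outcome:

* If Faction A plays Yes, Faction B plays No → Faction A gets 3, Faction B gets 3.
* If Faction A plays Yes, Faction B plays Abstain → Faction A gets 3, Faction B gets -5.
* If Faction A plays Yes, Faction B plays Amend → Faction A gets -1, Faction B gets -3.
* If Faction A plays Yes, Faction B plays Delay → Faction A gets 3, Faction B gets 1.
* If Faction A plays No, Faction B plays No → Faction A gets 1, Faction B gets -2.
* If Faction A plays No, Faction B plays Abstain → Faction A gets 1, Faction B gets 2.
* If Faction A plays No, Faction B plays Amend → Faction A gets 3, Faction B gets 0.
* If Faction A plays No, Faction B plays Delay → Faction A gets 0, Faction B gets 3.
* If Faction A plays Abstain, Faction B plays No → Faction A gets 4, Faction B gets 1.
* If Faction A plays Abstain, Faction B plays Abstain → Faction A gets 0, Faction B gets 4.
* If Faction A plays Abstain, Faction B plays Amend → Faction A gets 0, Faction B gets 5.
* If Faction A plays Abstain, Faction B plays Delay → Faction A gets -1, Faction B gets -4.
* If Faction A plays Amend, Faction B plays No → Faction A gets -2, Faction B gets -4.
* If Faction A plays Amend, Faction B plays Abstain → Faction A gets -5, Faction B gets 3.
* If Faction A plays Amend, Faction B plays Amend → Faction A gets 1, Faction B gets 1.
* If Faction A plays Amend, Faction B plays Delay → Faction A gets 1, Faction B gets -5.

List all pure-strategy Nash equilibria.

This game has no pure Nash equilibrium.

Faction A against No: payoffs 3, 1, 4, -2 → best response Abstain.
Faction A against Abstain: payoffs 3, 1, 0, -5 → best response Yes.
Faction A against Amend: payoffs -1, 3, 0, 1 → best response No.
Faction A against Delay: payoffs 3, 0, -1, 1 → best response Yes.
Faction B against Yes: payoffs 3, -5, -3, 1 → best response No.
Faction B against No: payoffs -2, 2, 0, 3 → best response Delay.
Faction B against Abstain: payoffs 1, 4, 5, -4 → best response Amend.
Faction B against Amend: payoffs -4, 3, 1, -5 → best response Abstain.
No profile is a mutual best response for all players.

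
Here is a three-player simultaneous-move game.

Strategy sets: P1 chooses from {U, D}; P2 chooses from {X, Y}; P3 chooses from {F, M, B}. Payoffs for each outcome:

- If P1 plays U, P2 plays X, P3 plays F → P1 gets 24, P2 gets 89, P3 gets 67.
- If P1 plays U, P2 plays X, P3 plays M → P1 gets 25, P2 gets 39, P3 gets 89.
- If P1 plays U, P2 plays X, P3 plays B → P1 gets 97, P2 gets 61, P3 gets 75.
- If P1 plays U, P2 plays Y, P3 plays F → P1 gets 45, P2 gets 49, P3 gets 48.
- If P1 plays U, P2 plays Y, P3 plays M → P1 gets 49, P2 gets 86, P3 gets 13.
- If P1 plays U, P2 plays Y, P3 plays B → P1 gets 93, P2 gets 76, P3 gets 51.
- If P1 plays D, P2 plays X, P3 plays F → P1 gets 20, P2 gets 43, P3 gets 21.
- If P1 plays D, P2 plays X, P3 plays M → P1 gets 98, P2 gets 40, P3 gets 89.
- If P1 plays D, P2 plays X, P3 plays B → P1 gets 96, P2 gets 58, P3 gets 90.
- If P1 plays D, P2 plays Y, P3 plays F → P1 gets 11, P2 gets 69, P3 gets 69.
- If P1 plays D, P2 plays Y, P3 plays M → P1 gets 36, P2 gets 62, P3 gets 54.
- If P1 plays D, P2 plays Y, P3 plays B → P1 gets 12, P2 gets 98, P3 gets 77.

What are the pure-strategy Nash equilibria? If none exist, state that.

For each player, find the best response to each opponent profile; mutual best responses are the pure NE.
P1 against (X, F): payoffs 24, 20 → best response U.
P1 against (X, M): payoffs 25, 98 → best response D.
P1 against (X, B): payoffs 97, 96 → best response U.
P1 against (Y, F): payoffs 45, 11 → best response U.
P1 against (Y, M): payoffs 49, 36 → best response U.
P1 against (Y, B): payoffs 93, 12 → best response U.
P2 against (U, F): payoffs 89, 49 → best response X.
P2 against (U, M): payoffs 39, 86 → best response Y.
P2 against (U, B): payoffs 61, 76 → best response Y.
P2 against (D, F): payoffs 43, 69 → best response Y.
P2 against (D, M): payoffs 40, 62 → best response Y.
P2 against (D, B): payoffs 58, 98 → best response Y.
P3 against (U, X): payoffs 67, 89, 75 → best response M.
P3 against (U, Y): payoffs 48, 13, 51 → best response B.
P3 against (D, X): payoffs 21, 89, 90 → best response B.
P3 against (D, Y): payoffs 69, 54, 77 → best response B.
Mutual best responses: (U, Y, B).

Pure NE: (U, Y, B)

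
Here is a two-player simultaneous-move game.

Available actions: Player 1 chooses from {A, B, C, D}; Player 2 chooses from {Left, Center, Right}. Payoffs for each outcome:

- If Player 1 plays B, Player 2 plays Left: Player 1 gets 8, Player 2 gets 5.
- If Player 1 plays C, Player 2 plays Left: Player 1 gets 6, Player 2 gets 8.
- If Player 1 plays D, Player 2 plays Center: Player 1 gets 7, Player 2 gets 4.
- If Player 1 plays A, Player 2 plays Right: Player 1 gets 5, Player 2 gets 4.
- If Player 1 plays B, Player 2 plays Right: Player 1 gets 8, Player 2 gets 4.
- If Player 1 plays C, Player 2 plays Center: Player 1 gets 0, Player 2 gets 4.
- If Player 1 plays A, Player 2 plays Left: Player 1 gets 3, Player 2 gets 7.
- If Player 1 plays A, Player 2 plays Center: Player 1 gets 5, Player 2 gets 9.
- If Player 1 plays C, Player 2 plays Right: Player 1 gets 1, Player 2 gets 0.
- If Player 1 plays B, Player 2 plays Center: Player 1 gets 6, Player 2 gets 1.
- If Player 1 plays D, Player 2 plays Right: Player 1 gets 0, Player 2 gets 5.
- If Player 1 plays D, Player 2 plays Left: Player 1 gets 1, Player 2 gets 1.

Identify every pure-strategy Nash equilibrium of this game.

(B, Left)

Player 1 against Left: payoffs 3, 8, 6, 1 → best response B.
Player 1 against Center: payoffs 5, 6, 0, 7 → best response D.
Player 1 against Right: payoffs 5, 8, 1, 0 → best response B.
Player 2 against A: payoffs 7, 9, 4 → best response Center.
Player 2 against B: payoffs 5, 1, 4 → best response Left.
Player 2 against C: payoffs 8, 4, 0 → best response Left.
Player 2 against D: payoffs 1, 4, 5 → best response Right.
Mutual best responses: (B, Left).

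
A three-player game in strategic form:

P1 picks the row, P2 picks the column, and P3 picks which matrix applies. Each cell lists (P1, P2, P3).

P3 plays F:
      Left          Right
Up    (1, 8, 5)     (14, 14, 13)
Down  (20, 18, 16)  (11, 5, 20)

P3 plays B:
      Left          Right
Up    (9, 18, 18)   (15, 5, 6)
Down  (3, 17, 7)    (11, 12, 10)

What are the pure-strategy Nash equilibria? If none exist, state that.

Pure-strategy Nash equilibria: (Up, Left, B) and (Up, Right, F) and (Down, Left, F)

P1 against (Left, F): payoffs 1, 20 → best response Down.
P1 against (Left, B): payoffs 9, 3 → best response Up.
P1 against (Right, F): payoffs 14, 11 → best response Up.
P1 against (Right, B): payoffs 15, 11 → best response Up.
P2 against (Up, F): payoffs 8, 14 → best response Right.
P2 against (Up, B): payoffs 18, 5 → best response Left.
P2 against (Down, F): payoffs 18, 5 → best response Left.
P2 against (Down, B): payoffs 17, 12 → best response Left.
P3 against (Up, Left): payoffs 5, 18 → best response B.
P3 against (Up, Right): payoffs 13, 6 → best response F.
P3 against (Down, Left): payoffs 16, 7 → best response F.
P3 against (Down, Right): payoffs 20, 10 → best response F.
Mutual best responses: (Up, Left, B); (Up, Right, F); (Down, Left, F).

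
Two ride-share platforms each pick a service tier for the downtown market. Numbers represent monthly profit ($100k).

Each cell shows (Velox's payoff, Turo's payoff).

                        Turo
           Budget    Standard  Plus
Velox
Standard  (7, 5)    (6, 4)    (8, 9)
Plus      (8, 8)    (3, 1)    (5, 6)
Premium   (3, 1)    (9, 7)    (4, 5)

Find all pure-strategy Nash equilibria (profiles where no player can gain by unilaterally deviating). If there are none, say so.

The pure Nash equilibria are (Standard, Plus), (Plus, Budget), (Premium, Standard).

(Standard, Budget): Velox can switch to Plus (7 → 8). Not NE.
(Standard, Standard): Velox can switch to Premium (6 → 9). Not NE.
(Standard, Plus): Velox gets 8, best alternative 5; Turo gets 9, best alternative 5. No profitable deviation — NE.
(Plus, Budget): Velox gets 8, best alternative 7; Turo gets 8, best alternative 6. No profitable deviation — NE.
(Plus, Standard): Velox can switch to Standard (3 → 6). Not NE.
(Plus, Plus): Velox can switch to Standard (5 → 8). Not NE.
(Premium, Budget): Velox can switch to Standard (3 → 7). Not NE.
(Premium, Standard): Velox gets 9, best alternative 6; Turo gets 7, best alternative 5. No profitable deviation — NE.
(Premium, Plus): Velox can switch to Standard (4 → 8). Not NE.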